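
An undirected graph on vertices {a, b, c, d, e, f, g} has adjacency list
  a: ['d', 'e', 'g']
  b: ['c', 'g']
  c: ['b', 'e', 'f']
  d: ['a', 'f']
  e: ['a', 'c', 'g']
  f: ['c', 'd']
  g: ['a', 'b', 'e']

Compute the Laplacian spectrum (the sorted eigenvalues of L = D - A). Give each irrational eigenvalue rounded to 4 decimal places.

[0, 1.0681, 1.5858, 2.4824, 3.5176, 4.4142, 4.9319]

Each diagonal entry of L is the vertex degree and each off-diagonal entry is -1 where an edge is present, 0 otherwise; in the order [a, b, c, d, e, f, g] the diagonal is [3, 2, 3, 2, 3, 2, 3]. L is symmetric positive semidefinite, so every eigenvalue is real and nonnegative. The eigenvalues sum to 18, which equals trace(L) = 2|E|. The largest eigenvalue, 4.9319, is at most the vertex count 7.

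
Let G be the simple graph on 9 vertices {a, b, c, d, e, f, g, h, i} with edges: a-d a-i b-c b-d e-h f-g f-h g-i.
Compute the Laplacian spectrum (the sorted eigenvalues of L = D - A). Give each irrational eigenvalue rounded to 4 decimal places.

[0, 0.1206, 0.4679, 1, 1.6527, 2.3473, 3, 3.5321, 3.8794]

Reading degrees in the order [a, b, c, d, e, f, g, h, i] gives [2, 2, 1, 2, 1, 2, 2, 2, 2]; set D = diag(2, 2, 1, 2, 1, 2, 2, 2, 2) and form L = D - A. Since every row of L sums to 0, the all-ones vector is in the kernel and 0 is an eigenvalue. By the matrix-tree theorem the graph has (1/9) * product of the nonzero eigenvalues = 1 spanning tree.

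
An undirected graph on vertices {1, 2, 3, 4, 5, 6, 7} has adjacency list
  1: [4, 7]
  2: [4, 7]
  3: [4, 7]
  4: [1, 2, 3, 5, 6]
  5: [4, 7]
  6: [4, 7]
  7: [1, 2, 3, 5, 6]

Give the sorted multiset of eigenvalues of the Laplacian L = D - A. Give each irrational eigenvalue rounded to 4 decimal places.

Reading degrees in the order [1, 2, 3, 4, 5, 6, 7] gives [2, 2, 2, 5, 2, 2, 5]; set D = diag(2, 2, 2, 5, 2, 2, 5) and form L = D - A. Since every row of L sums to 0, the all-ones vector is in the kernel and 0 is an eigenvalue. The single zero eigenvalue shows the graph is connected. By the matrix-tree theorem the graph has (1/7) * product of the nonzero eigenvalues = 80 spanning trees. The largest eigenvalue, 7, is at most the vertex count 7.

[0, 2, 2, 2, 2, 5, 7]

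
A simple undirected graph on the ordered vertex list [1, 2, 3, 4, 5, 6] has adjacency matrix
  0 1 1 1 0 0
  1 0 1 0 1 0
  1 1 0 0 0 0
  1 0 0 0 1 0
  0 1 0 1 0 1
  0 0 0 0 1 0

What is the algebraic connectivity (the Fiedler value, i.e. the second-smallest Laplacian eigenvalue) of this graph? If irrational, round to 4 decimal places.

0.7216

Each diagonal entry of L is the vertex degree and each off-diagonal entry is -1 where an edge is present, 0 otherwise; in the order [1, 2, 3, 4, 5, 6] the diagonal is [3, 3, 2, 2, 3, 1]. Computing the eigenvalues of L and sorting gives [0, 0.7216, 1.6826, 3, 3.7046, 4.8912]. The Fiedler value lambda_2 = 0.7216 is strictly positive, so the graph is connected. By the matrix-tree theorem the graph has (1/6) * product of the nonzero eigenvalues = 11 spanning trees.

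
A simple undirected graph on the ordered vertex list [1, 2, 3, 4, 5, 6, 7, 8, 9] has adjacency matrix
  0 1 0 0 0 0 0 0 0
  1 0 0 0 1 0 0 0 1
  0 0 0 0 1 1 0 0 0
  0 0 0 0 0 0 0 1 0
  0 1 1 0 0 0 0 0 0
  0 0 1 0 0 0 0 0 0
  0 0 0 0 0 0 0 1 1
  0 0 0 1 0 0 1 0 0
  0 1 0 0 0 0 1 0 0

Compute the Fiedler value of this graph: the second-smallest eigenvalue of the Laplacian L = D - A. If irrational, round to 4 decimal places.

0.1506

Reading degrees in the order [1, 2, 3, 4, 5, 6, 7, 8, 9] gives [1, 3, 2, 1, 2, 1, 2, 2, 2]; set D = diag(1, 3, 2, 1, 2, 1, 2, 2, 2) and form L = D - A. Computing the eigenvalues of L and sorting gives [0, 0.1506, 0.4266, 1, 1.4229, 2.1724, 3, 3.4576, 4.3699]. The Fiedler value lambda_2 = 0.1506 is strictly positive, so the graph is connected. There is one zero in the spectrum, matching the 1 component. The largest eigenvalue, 4.3699, is at most the vertex count 9.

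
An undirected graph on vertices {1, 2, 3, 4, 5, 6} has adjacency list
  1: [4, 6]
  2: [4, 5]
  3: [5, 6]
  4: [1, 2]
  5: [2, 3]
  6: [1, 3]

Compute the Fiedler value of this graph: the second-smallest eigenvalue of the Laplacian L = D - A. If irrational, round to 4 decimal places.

Each diagonal entry of L is the vertex degree and each off-diagonal entry is -1 where an edge is present, 0 otherwise; in the order [1, 2, 3, 4, 5, 6] the diagonal is [2, 2, 2, 2, 2, 2]. The sorted Laplacian eigenvalues are [0, 1, 1, 3, 3, 4]; the algebraic connectivity is the second entry, 1. The eigenvalues sum to 12, which equals trace(L) = 2|E|.

1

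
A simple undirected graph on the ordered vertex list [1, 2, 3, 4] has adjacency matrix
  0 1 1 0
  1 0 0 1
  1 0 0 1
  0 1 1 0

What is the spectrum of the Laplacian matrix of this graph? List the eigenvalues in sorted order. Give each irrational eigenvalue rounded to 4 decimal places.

Reading degrees in the order [1, 2, 3, 4] gives [2, 2, 2, 2]; set D = diag(2, 2, 2, 2) and form L = D - A. The multiplicity of 0 as a Laplacian eigenvalue equals the number of connected components. The largest eigenvalue, 4, is at most the vertex count 4. There is one zero in the spectrum, matching the 1 component.

[0, 2, 2, 4]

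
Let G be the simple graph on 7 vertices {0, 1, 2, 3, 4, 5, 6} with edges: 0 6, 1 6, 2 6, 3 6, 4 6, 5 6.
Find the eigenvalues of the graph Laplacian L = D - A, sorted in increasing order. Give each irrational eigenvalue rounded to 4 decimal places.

Reading degrees in the order [0, 1, 2, 3, 4, 5, 6] gives [1, 1, 1, 1, 1, 1, 6]; set D = diag(1, 1, 1, 1, 1, 1, 6) and form L = D - A. The multiplicity of 0 as a Laplacian eigenvalue equals the number of connected components. The single zero eigenvalue shows the graph is connected. The largest eigenvalue, 7, is at most the vertex count 7.

[0, 1, 1, 1, 1, 1, 7]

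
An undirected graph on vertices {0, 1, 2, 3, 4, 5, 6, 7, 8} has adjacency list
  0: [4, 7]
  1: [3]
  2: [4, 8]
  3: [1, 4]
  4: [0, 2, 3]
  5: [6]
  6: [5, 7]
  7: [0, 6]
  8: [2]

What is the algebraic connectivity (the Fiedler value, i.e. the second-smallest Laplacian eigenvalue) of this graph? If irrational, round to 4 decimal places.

0.1708

With the vertex order [0, 1, 2, 3, 4, 5, 6, 7, 8], the degrees are [2, 1, 2, 2, 3, 1, 2, 2, 1], giving D = diag(2, 1, 2, 2, 3, 1, 2, 2, 1) and L = D - A. The smallest Laplacian eigenvalue is always 0. The next one, lambda_2 = 0.1708, measures how hard the graph is to disconnect: larger values mean better connectivity. There is one zero in the spectrum, matching the 1 component.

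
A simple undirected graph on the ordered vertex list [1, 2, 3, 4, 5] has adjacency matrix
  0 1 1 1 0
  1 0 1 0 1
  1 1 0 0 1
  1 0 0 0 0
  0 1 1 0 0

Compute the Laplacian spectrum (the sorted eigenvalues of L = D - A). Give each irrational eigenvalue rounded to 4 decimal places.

[0, 0.8299, 2.6889, 4, 4.4812]

Each diagonal entry of L is the vertex degree and each off-diagonal entry is -1 where an edge is present, 0 otherwise; in the order [1, 2, 3, 4, 5] the diagonal is [3, 3, 3, 1, 2]. Since every row of L sums to 0, the all-ones vector is in the kernel and 0 is an eigenvalue. The largest eigenvalue, 4.4812, is at most the vertex count 5.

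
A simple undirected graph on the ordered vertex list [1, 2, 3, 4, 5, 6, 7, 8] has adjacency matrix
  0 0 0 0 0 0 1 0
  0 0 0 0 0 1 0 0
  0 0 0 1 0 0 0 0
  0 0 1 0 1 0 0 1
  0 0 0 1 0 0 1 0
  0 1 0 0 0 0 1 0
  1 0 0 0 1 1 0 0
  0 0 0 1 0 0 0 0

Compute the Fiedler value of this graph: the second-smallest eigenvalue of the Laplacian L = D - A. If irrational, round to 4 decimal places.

0.2137

Reading degrees in the order [1, 2, 3, 4, 5, 6, 7, 8] gives [1, 1, 1, 3, 2, 2, 3, 1]; set D = diag(1, 1, 1, 3, 2, 2, 3, 1) and form L = D - A. The smallest Laplacian eigenvalue is always 0. The next one, lambda_2 = 0.2137, measures how hard the graph is to disconnect: larger values mean better connectivity. The eigenvalues sum to 14, which equals trace(L) = 2|E|.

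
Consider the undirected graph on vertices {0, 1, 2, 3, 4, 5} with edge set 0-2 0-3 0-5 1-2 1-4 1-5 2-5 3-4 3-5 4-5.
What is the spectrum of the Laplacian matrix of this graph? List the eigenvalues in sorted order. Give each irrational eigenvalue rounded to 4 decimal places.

With the vertex order [0, 1, 2, 3, 4, 5], the degrees are [3, 3, 3, 3, 3, 5], giving D = diag(3, 3, 3, 3, 3, 5) and L = D - A. Diagonalising L (or applying a numerical eigensolver to the 6x6 matrix) gives the spectrum above. The single zero eigenvalue shows the graph is connected. The eigenvalues sum to 20, which equals trace(L) = 2|E|.

[0, 2.3820, 2.3820, 4.6180, 4.6180, 6]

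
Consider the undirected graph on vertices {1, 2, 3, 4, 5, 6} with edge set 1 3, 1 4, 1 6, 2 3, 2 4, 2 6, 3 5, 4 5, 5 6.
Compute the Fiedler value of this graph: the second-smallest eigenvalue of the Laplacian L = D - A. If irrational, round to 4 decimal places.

With the vertex order [1, 2, 3, 4, 5, 6], the degrees are [3, 3, 3, 3, 3, 3], giving D = diag(3, 3, 3, 3, 3, 3) and L = D - A. Computing the eigenvalues of L and sorting gives [0, 3, 3, 3, 3, 6]. The Fiedler value lambda_2 = 3 is strictly positive, so the graph is connected.

3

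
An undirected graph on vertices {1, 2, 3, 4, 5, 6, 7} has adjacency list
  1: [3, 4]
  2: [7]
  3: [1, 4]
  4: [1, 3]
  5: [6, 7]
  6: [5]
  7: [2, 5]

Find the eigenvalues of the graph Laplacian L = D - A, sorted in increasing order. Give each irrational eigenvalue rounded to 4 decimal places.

Each diagonal entry of L is the vertex degree and each off-diagonal entry is -1 where an edge is present, 0 otherwise; in the order [1, 2, 3, 4, 5, 6, 7] the diagonal is [2, 1, 2, 2, 2, 1, 2]. L is symmetric positive semidefinite, so every eigenvalue is real and nonnegative. The 2 zero eigenvalues correspond to the 2 connected components. The largest eigenvalue, 3.4142, is at most the vertex count 7.

[0, 0, 0.5858, 2, 3, 3, 3.4142]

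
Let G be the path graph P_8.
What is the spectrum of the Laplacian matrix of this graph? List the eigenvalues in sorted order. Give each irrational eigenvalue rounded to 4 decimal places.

[0, 0.1522, 0.5858, 1.2346, 2, 2.7654, 3.4142, 3.8478]

The graph has 8 vertices and degree multiset [2, 2, 2, 2, 2, 2, 1, 1]; D is the diagonal matrix of degrees and L = D - A. L is symmetric positive semidefinite, so every eigenvalue is real and nonnegative.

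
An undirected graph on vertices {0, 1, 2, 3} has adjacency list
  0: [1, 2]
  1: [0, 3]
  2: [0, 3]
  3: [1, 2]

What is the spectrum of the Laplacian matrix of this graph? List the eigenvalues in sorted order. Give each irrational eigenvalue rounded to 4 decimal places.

With the vertex order [0, 1, 2, 3], the degrees are [2, 2, 2, 2], giving D = diag(2, 2, 2, 2) and L = D - A. Since every row of L sums to 0, the all-ones vector is in the kernel and 0 is an eigenvalue. The single zero eigenvalue shows the graph is connected. The largest eigenvalue, 4, is at most the vertex count 4.

[0, 2, 2, 4]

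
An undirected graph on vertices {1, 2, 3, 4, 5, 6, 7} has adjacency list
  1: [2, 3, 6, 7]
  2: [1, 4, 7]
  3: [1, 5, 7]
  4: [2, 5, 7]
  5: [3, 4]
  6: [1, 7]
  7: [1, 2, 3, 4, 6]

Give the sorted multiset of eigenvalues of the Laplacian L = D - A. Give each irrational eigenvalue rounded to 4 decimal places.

Reading degrees in the order [1, 2, 3, 4, 5, 6, 7] gives [4, 3, 3, 3, 2, 2, 5]; set D = diag(4, 3, 3, 3, 2, 2, 5) and form L = D - A. Diagonalising L (or applying a numerical eigensolver to the 7x7 matrix) gives the spectrum above. By the matrix-tree theorem the graph has (1/7) * product of the nonzero eigenvalues = 163 spanning trees.

[0, 1.3530, 2.1875, 2.8262, 4.1920, 5.2891, 6.1522]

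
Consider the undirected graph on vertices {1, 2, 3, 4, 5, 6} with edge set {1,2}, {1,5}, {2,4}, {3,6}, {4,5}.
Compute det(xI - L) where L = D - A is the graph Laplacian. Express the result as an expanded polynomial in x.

x^6 - 10x^5 + 36x^4 - 56x^3 + 32x^2

Each diagonal entry of L is the vertex degree and each off-diagonal entry is -1 where an edge is present, 0 otherwise; in the order [1, 2, 3, 4, 5, 6] the diagonal is [2, 2, 1, 2, 2, 1]. Computing det(xI - L) by cofactor expansion (or equivalently via sum-over-permutations) gives x^6 - 10x^5 + 36x^4 - 56x^3 + 32x^2. Since p(0) = det(-L) = 0, x divides p(x). There are 2 zeros in the spectrum, matching the 2 components.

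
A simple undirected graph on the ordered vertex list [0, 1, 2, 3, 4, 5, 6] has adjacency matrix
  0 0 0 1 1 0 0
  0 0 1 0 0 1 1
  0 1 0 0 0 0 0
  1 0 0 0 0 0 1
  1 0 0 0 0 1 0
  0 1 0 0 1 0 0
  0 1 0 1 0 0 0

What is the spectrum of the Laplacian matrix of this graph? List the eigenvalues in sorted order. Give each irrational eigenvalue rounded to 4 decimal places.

Each diagonal entry of L is the vertex degree and each off-diagonal entry is -1 where an edge is present, 0 otherwise; in the order [0, 1, 2, 3, 4, 5, 6] the diagonal is [2, 3, 1, 2, 2, 2, 2]. Since every row of L sums to 0, the all-ones vector is in the kernel and 0 is an eigenvalue. The single zero eigenvalue shows the graph is connected. By the matrix-tree theorem the graph has (1/7) * product of the nonzero eigenvalues = 6 spanning trees.

[0, 0.5858, 1, 1.5858, 3, 3.4142, 4.4142]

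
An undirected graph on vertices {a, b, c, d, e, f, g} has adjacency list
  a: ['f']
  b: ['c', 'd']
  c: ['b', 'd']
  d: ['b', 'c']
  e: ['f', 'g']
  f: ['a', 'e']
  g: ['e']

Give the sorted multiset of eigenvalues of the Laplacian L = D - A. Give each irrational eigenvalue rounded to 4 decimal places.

Reading degrees in the order [a, b, c, d, e, f, g] gives [1, 2, 2, 2, 2, 2, 1]; set D = diag(1, 2, 2, 2, 2, 2, 1) and form L = D - A. The multiplicity of 0 as a Laplacian eigenvalue equals the number of connected components. The 2 zero eigenvalues correspond to the 2 connected components. The largest eigenvalue, 3.4142, is at most the vertex count 7. There are 2 zeros in the spectrum, matching the 2 components.

[0, 0, 0.5858, 2, 3, 3, 3.4142]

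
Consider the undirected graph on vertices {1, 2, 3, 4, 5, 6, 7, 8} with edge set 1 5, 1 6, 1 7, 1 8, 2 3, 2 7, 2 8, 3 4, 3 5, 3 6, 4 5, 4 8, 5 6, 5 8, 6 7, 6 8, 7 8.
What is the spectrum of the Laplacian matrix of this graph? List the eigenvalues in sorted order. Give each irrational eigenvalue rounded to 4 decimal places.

With the vertex order [1, 2, 3, 4, 5, 6, 7, 8], the degrees are [4, 3, 4, 3, 5, 5, 4, 6], giving D = diag(4, 3, 4, 3, 5, 5, 4, 6) and L = D - A. The multiplicity of 0 as a Laplacian eigenvalue equals the number of connected components. The single zero eigenvalue shows the graph is connected. The eigenvalues sum to 34, which equals trace(L) = 2|E|.

[0, 2.3571, 2.7967, 4.1249, 5.0682, 5.8402, 6.4508, 7.3621]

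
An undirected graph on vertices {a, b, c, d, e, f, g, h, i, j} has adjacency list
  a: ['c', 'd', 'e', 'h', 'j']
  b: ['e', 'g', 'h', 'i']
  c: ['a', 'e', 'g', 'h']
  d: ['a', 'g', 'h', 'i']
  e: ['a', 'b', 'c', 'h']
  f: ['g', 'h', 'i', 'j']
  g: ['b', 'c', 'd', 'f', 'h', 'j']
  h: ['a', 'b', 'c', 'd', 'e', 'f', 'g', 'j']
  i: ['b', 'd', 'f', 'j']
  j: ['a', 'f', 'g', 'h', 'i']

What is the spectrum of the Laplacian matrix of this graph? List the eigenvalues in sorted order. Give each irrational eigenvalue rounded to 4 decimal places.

[0, 2.3637, 3.4394, 3.7067, 4.7043, 5, 5.2950, 6.4253, 7.9106, 9.1550]

Each diagonal entry of L is the vertex degree and each off-diagonal entry is -1 where an edge is present, 0 otherwise; in the order [a, b, c, d, e, f, g, h, i, j] the diagonal is [5, 4, 4, 4, 4, 4, 6, 8, 4, 5]. The multiplicity of 0 as a Laplacian eigenvalue equals the number of connected components. The single zero eigenvalue shows the graph is connected.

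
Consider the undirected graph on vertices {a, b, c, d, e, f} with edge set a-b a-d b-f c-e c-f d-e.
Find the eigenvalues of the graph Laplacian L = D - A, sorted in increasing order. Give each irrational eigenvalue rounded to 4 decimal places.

With the vertex order [a, b, c, d, e, f], the degrees are [2, 2, 2, 2, 2, 2], giving D = diag(2, 2, 2, 2, 2, 2) and L = D - A. L is symmetric positive semidefinite, so every eigenvalue is real and nonnegative. The eigenvalues sum to 12, which equals trace(L) = 2|E|. The largest eigenvalue, 4, is at most the vertex count 6.

[0, 1, 1, 3, 3, 4]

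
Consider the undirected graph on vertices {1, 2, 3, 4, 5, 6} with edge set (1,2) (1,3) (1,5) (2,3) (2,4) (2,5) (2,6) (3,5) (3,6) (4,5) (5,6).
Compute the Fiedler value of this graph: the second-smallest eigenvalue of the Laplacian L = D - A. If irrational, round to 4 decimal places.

2

Each diagonal entry of L is the vertex degree and each off-diagonal entry is -1 where an edge is present, 0 otherwise; in the order [1, 2, 3, 4, 5, 6] the diagonal is [3, 5, 4, 2, 5, 3]. Computing the eigenvalues of L and sorting gives [0, 2, 3, 5, 6, 6]. The Fiedler value lambda_2 = 2 is strictly positive, so the graph is connected. The largest eigenvalue, 6, is at most the vertex count 6. By the matrix-tree theorem the graph has (1/6) * product of the nonzero eigenvalues = 180 spanning trees.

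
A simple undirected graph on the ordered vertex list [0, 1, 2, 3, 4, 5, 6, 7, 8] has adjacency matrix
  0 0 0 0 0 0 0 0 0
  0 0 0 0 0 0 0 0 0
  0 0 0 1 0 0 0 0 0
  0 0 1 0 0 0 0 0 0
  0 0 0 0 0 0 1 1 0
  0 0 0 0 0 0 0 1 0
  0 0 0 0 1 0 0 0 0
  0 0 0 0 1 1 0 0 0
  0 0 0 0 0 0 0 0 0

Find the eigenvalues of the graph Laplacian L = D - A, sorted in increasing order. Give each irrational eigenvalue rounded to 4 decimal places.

With the vertex order [0, 1, 2, 3, 4, 5, 6, 7, 8], the degrees are [0, 0, 1, 1, 2, 1, 1, 2, 0], giving D = diag(0, 0, 1, 1, 2, 1, 1, 2, 0) and L = D - A. Since every row of L sums to 0, the all-ones vector is in the kernel and 0 is an eigenvalue. The 5 zero eigenvalues correspond to the 5 connected components. There are 5 zeros in the spectrum, matching the 5 components. The eigenvalues sum to 8, which equals trace(L) = 2|E|.

[0, 0, 0, 0, 0, 0.5858, 2, 2, 3.4142]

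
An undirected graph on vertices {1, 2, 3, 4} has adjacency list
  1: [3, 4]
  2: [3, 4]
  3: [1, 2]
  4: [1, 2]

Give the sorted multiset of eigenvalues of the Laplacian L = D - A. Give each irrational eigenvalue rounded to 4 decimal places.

[0, 2, 2, 4]

Each diagonal entry of L is the vertex degree and each off-diagonal entry is -1 where an edge is present, 0 otherwise; in the order [1, 2, 3, 4] the diagonal is [2, 2, 2, 2]. L is symmetric positive semidefinite, so every eigenvalue is real and nonnegative. The eigenvalues sum to 8, which equals trace(L) = 2|E|. By the matrix-tree theorem the graph has (1/4) * product of the nonzero eigenvalues = 4 spanning trees.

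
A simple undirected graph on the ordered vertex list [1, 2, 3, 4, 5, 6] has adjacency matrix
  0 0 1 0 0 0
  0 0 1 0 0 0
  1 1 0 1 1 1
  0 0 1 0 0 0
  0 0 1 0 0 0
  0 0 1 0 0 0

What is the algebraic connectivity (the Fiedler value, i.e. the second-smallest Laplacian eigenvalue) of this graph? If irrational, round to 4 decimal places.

With the vertex order [1, 2, 3, 4, 5, 6], the degrees are [1, 1, 5, 1, 1, 1], giving D = diag(1, 1, 5, 1, 1, 1) and L = D - A. Computing the eigenvalues of L and sorting gives [0, 1, 1, 1, 1, 6]. The Fiedler value lambda_2 = 1 is strictly positive, so the graph is connected. There is one zero in the spectrum, matching the 1 component.

1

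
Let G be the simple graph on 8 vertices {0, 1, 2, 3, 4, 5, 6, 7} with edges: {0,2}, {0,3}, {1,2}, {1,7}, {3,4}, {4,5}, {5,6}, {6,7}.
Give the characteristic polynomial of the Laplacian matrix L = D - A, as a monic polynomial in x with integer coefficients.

x^8 - 16x^7 + 104x^6 - 352x^5 + 660x^4 - 672x^3 + 336x^2 - 64x

With the vertex order [0, 1, 2, 3, 4, 5, 6, 7], the degrees are [2, 2, 2, 2, 2, 2, 2, 2], giving D = diag(2, 2, 2, 2, 2, 2, 2, 2) and L = D - A. L has integer entries, so p(x) = det(xI - L) has integer coefficients. Expanding the determinant yields x^8 - 16x^7 + 104x^6 - 352x^5 + 660x^4 - 672x^3 + 336x^2 - 64x. Since p(0) = det(-L) = 0, x divides p(x). By the matrix-tree theorem the graph has (1/8) * product of the nonzero eigenvalues = 8 spanning trees.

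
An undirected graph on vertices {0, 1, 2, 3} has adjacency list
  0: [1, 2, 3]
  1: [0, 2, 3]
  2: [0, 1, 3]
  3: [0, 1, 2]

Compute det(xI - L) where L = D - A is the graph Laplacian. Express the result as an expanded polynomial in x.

With the vertex order [0, 1, 2, 3], the degrees are [3, 3, 3, 3], giving D = diag(3, 3, 3, 3) and L = D - A. L has integer entries, so p(x) = det(xI - L) has integer coefficients. Expanding the determinant yields x^4 - 12x^3 + 48x^2 - 64x. The coefficient of x^3 equals -trace(L) = -12, matching the sum of degrees. The largest eigenvalue, 4, is at most the vertex count 4.

x^4 - 12x^3 + 48x^2 - 64x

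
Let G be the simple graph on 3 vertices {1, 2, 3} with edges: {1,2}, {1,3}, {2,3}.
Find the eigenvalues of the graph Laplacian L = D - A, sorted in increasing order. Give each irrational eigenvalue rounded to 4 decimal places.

[0, 3, 3]

Each diagonal entry of L is the vertex degree and each off-diagonal entry is -1 where an edge is present, 0 otherwise; in the order [1, 2, 3] the diagonal is [2, 2, 2]. L is symmetric positive semidefinite, so every eigenvalue is real and nonnegative. The single zero eigenvalue shows the graph is connected. By the matrix-tree theorem the graph has (1/3) * product of the nonzero eigenvalues = 3 spanning trees. There is one zero in the spectrum, matching the 1 component.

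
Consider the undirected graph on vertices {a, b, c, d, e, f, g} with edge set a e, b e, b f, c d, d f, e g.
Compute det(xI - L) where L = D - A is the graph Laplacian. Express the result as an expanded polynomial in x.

x^7 - 12x^6 + 54x^5 - 114x^4 + 116x^3 - 52x^2 + 7x

Reading degrees in the order [a, b, c, d, e, f, g] gives [1, 2, 1, 2, 3, 2, 1]; set D = diag(1, 2, 1, 2, 3, 2, 1) and form L = D - A. Computing det(xI - L) by cofactor expansion (or equivalently via sum-over-permutations) gives x^7 - 12x^6 + 54x^5 - 114x^4 + 116x^3 - 52x^2 + 7x. The constant term is 0 because L is singular (the all-ones vector lies in its kernel). The eigenvalues sum to 12, which equals trace(L) = 2|E|.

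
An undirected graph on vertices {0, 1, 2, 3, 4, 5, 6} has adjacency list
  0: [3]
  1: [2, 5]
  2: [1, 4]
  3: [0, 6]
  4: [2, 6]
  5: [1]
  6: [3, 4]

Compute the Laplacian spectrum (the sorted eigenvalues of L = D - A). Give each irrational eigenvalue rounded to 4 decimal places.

[0, 0.1981, 0.7530, 1.5550, 2.4450, 3.2470, 3.8019]

Reading degrees in the order [0, 1, 2, 3, 4, 5, 6] gives [1, 2, 2, 2, 2, 1, 2]; set D = diag(1, 2, 2, 2, 2, 1, 2) and form L = D - A. Diagonalising L (or applying a numerical eigensolver to the 7x7 matrix) gives the spectrum above. The single zero eigenvalue shows the graph is connected. There is one zero in the spectrum, matching the 1 component.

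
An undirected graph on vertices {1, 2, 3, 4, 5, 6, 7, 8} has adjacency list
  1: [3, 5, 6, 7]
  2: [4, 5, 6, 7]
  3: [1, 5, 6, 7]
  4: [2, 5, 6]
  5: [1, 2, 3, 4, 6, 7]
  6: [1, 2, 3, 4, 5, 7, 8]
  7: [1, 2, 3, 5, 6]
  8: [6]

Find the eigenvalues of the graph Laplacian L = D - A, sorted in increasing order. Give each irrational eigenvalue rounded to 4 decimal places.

[0, 1, 2.5188, 4.3111, 5, 6.1701, 7, 8]

Each diagonal entry of L is the vertex degree and each off-diagonal entry is -1 where an edge is present, 0 otherwise; in the order [1, 2, 3, 4, 5, 6, 7, 8] the diagonal is [4, 4, 4, 3, 6, 7, 5, 1]. L is symmetric positive semidefinite, so every eigenvalue is real and nonnegative. The single zero eigenvalue shows the graph is connected.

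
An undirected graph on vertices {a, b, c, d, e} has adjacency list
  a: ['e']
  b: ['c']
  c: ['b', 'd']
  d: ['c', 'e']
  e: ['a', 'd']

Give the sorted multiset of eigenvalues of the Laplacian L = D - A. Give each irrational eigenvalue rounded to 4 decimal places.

[0, 0.3820, 1.3820, 2.6180, 3.6180]

Reading degrees in the order [a, b, c, d, e] gives [1, 1, 2, 2, 2]; set D = diag(1, 1, 2, 2, 2) and form L = D - A. Diagonalising L (or applying a numerical eigensolver to the 5x5 matrix) gives the spectrum above. The eigenvalues sum to 8, which equals trace(L) = 2|E|. The largest eigenvalue, 3.6180, is at most the vertex count 5.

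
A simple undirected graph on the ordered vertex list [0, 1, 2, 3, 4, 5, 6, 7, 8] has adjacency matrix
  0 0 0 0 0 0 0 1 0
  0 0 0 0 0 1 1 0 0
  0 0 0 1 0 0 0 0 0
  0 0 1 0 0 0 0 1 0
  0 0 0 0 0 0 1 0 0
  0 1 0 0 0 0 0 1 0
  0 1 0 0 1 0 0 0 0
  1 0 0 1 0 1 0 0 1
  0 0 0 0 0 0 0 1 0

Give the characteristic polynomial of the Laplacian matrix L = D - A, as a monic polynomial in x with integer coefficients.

With the vertex order [0, 1, 2, 3, 4, 5, 6, 7, 8], the degrees are [1, 2, 1, 2, 1, 2, 2, 4, 1], giving D = diag(1, 2, 1, 2, 1, 2, 2, 4, 1) and L = D - A. L has integer entries, so p(x) = det(xI - L) has integer coefficients. Expanding the determinant yields x^9 - 16x^8 + 102x^7 - 336x^6 + 619x^5 - 644x^4 + 363x^3 - 98x^2 + 9x. The coefficient of x^8 equals -trace(L) = -16, matching the sum of degrees. The largest eigenvalue, 5.1743, is at most the vertex count 9.

x^9 - 16x^8 + 102x^7 - 336x^6 + 619x^5 - 644x^4 + 363x^3 - 98x^2 + 9x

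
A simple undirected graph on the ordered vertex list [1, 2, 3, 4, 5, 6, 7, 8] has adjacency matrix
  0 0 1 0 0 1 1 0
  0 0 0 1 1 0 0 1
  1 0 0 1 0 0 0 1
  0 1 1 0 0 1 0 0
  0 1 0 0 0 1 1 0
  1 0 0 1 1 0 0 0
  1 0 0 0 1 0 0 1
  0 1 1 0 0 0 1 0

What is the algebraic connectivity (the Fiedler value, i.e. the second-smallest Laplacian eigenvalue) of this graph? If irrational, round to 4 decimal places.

2

Reading degrees in the order [1, 2, 3, 4, 5, 6, 7, 8] gives [3, 3, 3, 3, 3, 3, 3, 3]; set D = diag(3, 3, 3, 3, 3, 3, 3, 3) and form L = D - A. The smallest Laplacian eigenvalue is always 0. The next one, lambda_2 = 2, measures how hard the graph is to disconnect: larger values mean better connectivity. By the matrix-tree theorem the graph has (1/8) * product of the nonzero eigenvalues = 384 spanning trees. The eigenvalues sum to 24, which equals trace(L) = 2|E|.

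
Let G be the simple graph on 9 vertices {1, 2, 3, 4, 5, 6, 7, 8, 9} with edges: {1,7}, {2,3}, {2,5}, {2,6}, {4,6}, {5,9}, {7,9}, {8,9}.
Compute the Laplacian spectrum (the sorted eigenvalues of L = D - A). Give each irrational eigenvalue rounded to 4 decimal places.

[0, 0.1729, 0.5587, 0.6617, 1.4331, 2.2091, 2.4851, 3.9563, 4.5231]

Each diagonal entry of L is the vertex degree and each off-diagonal entry is -1 where an edge is present, 0 otherwise; in the order [1, 2, 3, 4, 5, 6, 7, 8, 9] the diagonal is [1, 3, 1, 1, 2, 2, 2, 1, 3]. L is symmetric positive semidefinite, so every eigenvalue is real and nonnegative. The single zero eigenvalue shows the graph is connected.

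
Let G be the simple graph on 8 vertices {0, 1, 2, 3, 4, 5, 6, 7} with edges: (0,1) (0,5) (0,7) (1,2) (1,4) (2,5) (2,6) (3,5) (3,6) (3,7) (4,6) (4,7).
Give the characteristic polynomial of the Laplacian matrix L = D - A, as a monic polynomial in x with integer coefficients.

x^8 - 24x^7 + 240x^6 - 1296x^5 + 4080x^4 - 7488x^3 + 7424x^2 - 3072x

Reading degrees in the order [0, 1, 2, 3, 4, 5, 6, 7] gives [3, 3, 3, 3, 3, 3, 3, 3]; set D = diag(3, 3, 3, 3, 3, 3, 3, 3) and form L = D - A. L has integer entries, so p(x) = det(xI - L) has integer coefficients. Expanding the determinant yields x^8 - 24x^7 + 240x^6 - 1296x^5 + 4080x^4 - 7488x^3 + 7424x^2 - 3072x. Since p(0) = det(-L) = 0, x divides p(x).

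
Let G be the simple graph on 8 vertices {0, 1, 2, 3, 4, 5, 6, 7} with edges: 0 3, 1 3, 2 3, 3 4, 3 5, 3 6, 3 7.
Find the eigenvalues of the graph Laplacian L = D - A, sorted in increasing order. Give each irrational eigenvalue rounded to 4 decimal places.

Each diagonal entry of L is the vertex degree and each off-diagonal entry is -1 where an edge is present, 0 otherwise; in the order [0, 1, 2, 3, 4, 5, 6, 7] the diagonal is [1, 1, 1, 7, 1, 1, 1, 1]. Since every row of L sums to 0, the all-ones vector is in the kernel and 0 is an eigenvalue. The single zero eigenvalue shows the graph is connected. By the matrix-tree theorem the graph has (1/8) * product of the nonzero eigenvalues = 1 spanning tree.

[0, 1, 1, 1, 1, 1, 1, 8]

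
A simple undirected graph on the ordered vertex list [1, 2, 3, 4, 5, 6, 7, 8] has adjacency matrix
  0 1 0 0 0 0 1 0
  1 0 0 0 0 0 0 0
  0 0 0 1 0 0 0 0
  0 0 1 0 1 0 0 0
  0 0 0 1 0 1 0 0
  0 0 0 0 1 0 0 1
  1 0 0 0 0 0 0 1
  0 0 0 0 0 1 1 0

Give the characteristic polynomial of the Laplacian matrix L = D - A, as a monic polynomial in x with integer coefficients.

With the vertex order [1, 2, 3, 4, 5, 6, 7, 8], the degrees are [2, 1, 1, 2, 2, 2, 2, 2], giving D = diag(2, 1, 1, 2, 2, 2, 2, 2) and L = D - A. Computing det(xI - L) by cofactor expansion (or equivalently via sum-over-permutations) gives x^8 - 14x^7 + 78x^6 - 220x^5 + 330x^4 - 252x^3 + 84x^2 - 8x. The constant term is 0 because L is singular (the all-ones vector lies in its kernel). By the matrix-tree theorem the graph has (1/8) * product of the nonzero eigenvalues = 1 spanning tree. The eigenvalues sum to 14, which equals trace(L) = 2|E|.

x^8 - 14x^7 + 78x^6 - 220x^5 + 330x^4 - 252x^3 + 84x^2 - 8x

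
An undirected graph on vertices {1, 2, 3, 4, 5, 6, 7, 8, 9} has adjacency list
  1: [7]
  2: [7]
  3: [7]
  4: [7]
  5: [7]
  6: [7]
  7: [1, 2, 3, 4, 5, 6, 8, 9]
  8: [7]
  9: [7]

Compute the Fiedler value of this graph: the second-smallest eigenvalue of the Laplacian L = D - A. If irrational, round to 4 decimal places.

Each diagonal entry of L is the vertex degree and each off-diagonal entry is -1 where an edge is present, 0 otherwise; in the order [1, 2, 3, 4, 5, 6, 7, 8, 9] the diagonal is [1, 1, 1, 1, 1, 1, 8, 1, 1]. The sorted Laplacian eigenvalues are [0, 1, 1, 1, 1, 1, 1, 1, 9]; the algebraic connectivity is the second entry, 1. The largest eigenvalue, 9, is at most the vertex count 9.

1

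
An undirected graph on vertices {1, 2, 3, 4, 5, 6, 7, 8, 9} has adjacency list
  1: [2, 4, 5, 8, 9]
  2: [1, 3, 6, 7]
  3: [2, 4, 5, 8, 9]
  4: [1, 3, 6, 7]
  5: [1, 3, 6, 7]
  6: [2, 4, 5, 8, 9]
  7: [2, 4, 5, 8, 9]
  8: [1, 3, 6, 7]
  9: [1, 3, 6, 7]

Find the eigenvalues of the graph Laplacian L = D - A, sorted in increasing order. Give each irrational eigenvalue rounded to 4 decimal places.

Reading degrees in the order [1, 2, 3, 4, 5, 6, 7, 8, 9] gives [5, 4, 5, 4, 4, 5, 5, 4, 4]; set D = diag(5, 4, 5, 4, 4, 5, 5, 4, 4) and form L = D - A. Diagonalising L (or applying a numerical eigensolver to the 9x9 matrix) gives the spectrum above. By the matrix-tree theorem the graph has (1/9) * product of the nonzero eigenvalues = 32000 spanning trees.

[0, 4, 4, 4, 4, 5, 5, 5, 9]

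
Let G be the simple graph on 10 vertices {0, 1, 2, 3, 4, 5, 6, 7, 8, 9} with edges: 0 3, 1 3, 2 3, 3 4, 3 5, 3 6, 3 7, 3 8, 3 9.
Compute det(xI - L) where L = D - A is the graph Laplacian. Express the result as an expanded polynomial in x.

Reading degrees in the order [0, 1, 2, 3, 4, 5, 6, 7, 8, 9] gives [1, 1, 1, 9, 1, 1, 1, 1, 1, 1]; set D = diag(1, 1, 1, 9, 1, 1, 1, 1, 1, 1) and form L = D - A. L has integer entries, so p(x) = det(xI - L) has integer coefficients. Expanding the determinant yields x^10 - 18x^9 + 108x^8 - 336x^7 + 630x^6 - 756x^5 + 588x^4 - 288x^3 + 81x^2 - 10x. The coefficient of x^9 equals -trace(L) = -18, matching the sum of degrees. The largest eigenvalue, 10, is at most the vertex count 10.

x^10 - 18x^9 + 108x^8 - 336x^7 + 630x^6 - 756x^5 + 588x^4 - 288x^3 + 81x^2 - 10x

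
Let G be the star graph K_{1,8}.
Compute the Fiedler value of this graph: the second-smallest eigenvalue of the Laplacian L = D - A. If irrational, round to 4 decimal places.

The graph has 9 vertices and degree multiset [8, 1, 1, 1, 1, 1, 1, 1, 1]; D is the diagonal matrix of degrees and L = D - A. The smallest Laplacian eigenvalue is always 0. The next one, lambda_2 = 1, measures how hard the graph is to disconnect: larger values mean better connectivity. The largest eigenvalue, 9, is at most the vertex count 9.

1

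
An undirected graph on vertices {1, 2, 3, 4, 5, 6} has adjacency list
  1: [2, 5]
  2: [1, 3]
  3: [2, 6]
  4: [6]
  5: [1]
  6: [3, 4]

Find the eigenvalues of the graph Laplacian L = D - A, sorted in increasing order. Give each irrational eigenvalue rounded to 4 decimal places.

With the vertex order [1, 2, 3, 4, 5, 6], the degrees are [2, 2, 2, 1, 1, 2], giving D = diag(2, 2, 2, 1, 1, 2) and L = D - A. Since every row of L sums to 0, the all-ones vector is in the kernel and 0 is an eigenvalue. The single zero eigenvalue shows the graph is connected.

[0, 0.2679, 1, 2, 3, 3.7321]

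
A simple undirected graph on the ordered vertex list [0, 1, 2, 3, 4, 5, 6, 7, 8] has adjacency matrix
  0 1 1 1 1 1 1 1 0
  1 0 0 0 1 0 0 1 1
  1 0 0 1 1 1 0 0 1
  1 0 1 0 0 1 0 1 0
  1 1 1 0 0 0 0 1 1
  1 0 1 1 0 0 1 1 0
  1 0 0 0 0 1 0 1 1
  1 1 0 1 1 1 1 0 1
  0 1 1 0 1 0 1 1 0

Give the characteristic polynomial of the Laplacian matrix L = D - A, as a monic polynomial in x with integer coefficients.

x^9 - 46x^8 + 912x^7 - 10172x^6 + 69758x^5 - 300958x^4 + 796988x^3 - 1183284x^2 + 753336x

Each diagonal entry of L is the vertex degree and each off-diagonal entry is -1 where an edge is present, 0 otherwise; in the order [0, 1, 2, 3, 4, 5, 6, 7, 8] the diagonal is [7, 4, 5, 4, 5, 5, 4, 7, 5]. L has integer entries, so p(x) = det(xI - L) has integer coefficients. Expanding the determinant yields x^9 - 46x^8 + 912x^7 - 10172x^6 + 69758x^5 - 300958x^4 + 796988x^3 - 1183284x^2 + 753336x. The constant term is 0 because L is singular (the all-ones vector lies in its kernel). By the matrix-tree theorem the graph has (1/9) * product of the nonzero eigenvalues = 83704 spanning trees.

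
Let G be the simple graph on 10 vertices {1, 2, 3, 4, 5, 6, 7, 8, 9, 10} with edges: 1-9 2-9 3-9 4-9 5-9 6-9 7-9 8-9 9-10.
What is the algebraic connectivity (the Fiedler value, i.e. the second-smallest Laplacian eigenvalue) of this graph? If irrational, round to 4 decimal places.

1

Each diagonal entry of L is the vertex degree and each off-diagonal entry is -1 where an edge is present, 0 otherwise; in the order [1, 2, 3, 4, 5, 6, 7, 8, 9, 10] the diagonal is [1, 1, 1, 1, 1, 1, 1, 1, 9, 1]. Computing the eigenvalues of L and sorting gives [0, 1, 1, 1, 1, 1, 1, 1, 1, 10]. The Fiedler value lambda_2 = 1 is strictly positive, so the graph is connected. The eigenvalues sum to 18, which equals trace(L) = 2|E|.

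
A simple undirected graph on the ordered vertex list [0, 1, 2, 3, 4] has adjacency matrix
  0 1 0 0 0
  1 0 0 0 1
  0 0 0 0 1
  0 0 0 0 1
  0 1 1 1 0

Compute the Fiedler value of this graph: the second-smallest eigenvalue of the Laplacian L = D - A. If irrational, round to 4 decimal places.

With the vertex order [0, 1, 2, 3, 4], the degrees are [1, 2, 1, 1, 3], giving D = diag(1, 2, 1, 1, 3) and L = D - A. The smallest Laplacian eigenvalue is always 0. The next one, lambda_2 = 0.5188, measures how hard the graph is to disconnect: larger values mean better connectivity.

0.5188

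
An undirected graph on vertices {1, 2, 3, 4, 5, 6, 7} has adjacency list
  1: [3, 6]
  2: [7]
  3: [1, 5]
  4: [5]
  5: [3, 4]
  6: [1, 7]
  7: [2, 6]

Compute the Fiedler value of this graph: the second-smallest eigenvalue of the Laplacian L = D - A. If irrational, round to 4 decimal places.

0.1981

Each diagonal entry of L is the vertex degree and each off-diagonal entry is -1 where an edge is present, 0 otherwise; in the order [1, 2, 3, 4, 5, 6, 7] the diagonal is [2, 1, 2, 1, 2, 2, 2]. The smallest Laplacian eigenvalue is always 0. The next one, lambda_2 = 0.1981, measures how hard the graph is to disconnect: larger values mean better connectivity.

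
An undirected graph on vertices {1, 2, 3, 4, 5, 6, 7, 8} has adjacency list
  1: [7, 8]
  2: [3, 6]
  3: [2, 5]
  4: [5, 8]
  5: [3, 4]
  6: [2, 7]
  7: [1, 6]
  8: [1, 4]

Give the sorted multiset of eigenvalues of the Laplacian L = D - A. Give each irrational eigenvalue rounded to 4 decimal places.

With the vertex order [1, 2, 3, 4, 5, 6, 7, 8], the degrees are [2, 2, 2, 2, 2, 2, 2, 2], giving D = diag(2, 2, 2, 2, 2, 2, 2, 2) and L = D - A. The multiplicity of 0 as a Laplacian eigenvalue equals the number of connected components. The eigenvalues sum to 16, which equals trace(L) = 2|E|.

[0, 0.5858, 0.5858, 2, 2, 3.4142, 3.4142, 4]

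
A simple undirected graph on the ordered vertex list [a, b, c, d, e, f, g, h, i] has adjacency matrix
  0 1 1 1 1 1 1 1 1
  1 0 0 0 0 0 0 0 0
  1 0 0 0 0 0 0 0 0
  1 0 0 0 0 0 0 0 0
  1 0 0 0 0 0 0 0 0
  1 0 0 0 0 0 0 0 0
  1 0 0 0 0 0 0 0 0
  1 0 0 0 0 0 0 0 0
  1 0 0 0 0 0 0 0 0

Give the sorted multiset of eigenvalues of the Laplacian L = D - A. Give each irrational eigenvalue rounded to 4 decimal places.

[0, 1, 1, 1, 1, 1, 1, 1, 9]

Reading degrees in the order [a, b, c, d, e, f, g, h, i] gives [8, 1, 1, 1, 1, 1, 1, 1, 1]; set D = diag(8, 1, 1, 1, 1, 1, 1, 1, 1) and form L = D - A. The multiplicity of 0 as a Laplacian eigenvalue equals the number of connected components. The single zero eigenvalue shows the graph is connected.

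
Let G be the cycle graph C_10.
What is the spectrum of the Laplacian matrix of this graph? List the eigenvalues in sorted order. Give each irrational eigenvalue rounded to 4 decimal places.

[0, 0.3820, 0.3820, 1.3820, 1.3820, 2.6180, 2.6180, 3.6180, 3.6180, 4]

The graph has 10 vertices and degree multiset [2, 2, 2, 2, 2, 2, 2, 2, 2, 2]; D is the diagonal matrix of degrees and L = D - A. Since every row of L sums to 0, the all-ones vector is in the kernel and 0 is an eigenvalue.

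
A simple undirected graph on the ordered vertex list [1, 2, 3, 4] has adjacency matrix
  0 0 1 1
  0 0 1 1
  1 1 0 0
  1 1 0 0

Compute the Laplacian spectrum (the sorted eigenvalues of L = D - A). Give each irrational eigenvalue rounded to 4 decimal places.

[0, 2, 2, 4]

With the vertex order [1, 2, 3, 4], the degrees are [2, 2, 2, 2], giving D = diag(2, 2, 2, 2) and L = D - A. L is symmetric positive semidefinite, so every eigenvalue is real and nonnegative. The single zero eigenvalue shows the graph is connected. There is one zero in the spectrum, matching the 1 component. The largest eigenvalue, 4, is at most the vertex count 4.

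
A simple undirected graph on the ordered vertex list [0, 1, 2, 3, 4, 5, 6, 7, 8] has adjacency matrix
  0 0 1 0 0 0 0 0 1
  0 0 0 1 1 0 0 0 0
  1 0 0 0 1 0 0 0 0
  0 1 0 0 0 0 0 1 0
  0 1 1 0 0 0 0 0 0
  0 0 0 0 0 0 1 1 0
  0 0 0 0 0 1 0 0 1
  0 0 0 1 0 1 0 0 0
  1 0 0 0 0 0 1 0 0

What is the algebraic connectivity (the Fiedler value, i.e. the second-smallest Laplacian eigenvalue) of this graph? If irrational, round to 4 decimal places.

0.4679

With the vertex order [0, 1, 2, 3, 4, 5, 6, 7, 8], the degrees are [2, 2, 2, 2, 2, 2, 2, 2, 2], giving D = diag(2, 2, 2, 2, 2, 2, 2, 2, 2) and L = D - A. Computing the eigenvalues of L and sorting gives [0, 0.4679, 0.4679, 1.6527, 1.6527, 3, 3, 3.8794, 3.8794]. The Fiedler value lambda_2 = 0.4679 is strictly positive, so the graph is connected. By the matrix-tree theorem the graph has (1/9) * product of the nonzero eigenvalues = 9 spanning trees. The eigenvalues sum to 18, which equals trace(L) = 2|E|.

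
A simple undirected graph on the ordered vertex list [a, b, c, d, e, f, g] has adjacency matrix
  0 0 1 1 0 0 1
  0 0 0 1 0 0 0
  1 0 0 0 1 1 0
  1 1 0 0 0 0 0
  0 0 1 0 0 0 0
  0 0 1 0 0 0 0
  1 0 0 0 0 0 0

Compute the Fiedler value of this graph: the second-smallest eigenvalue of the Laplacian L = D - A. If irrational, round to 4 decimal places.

0.3217

With the vertex order [a, b, c, d, e, f, g], the degrees are [3, 1, 3, 2, 1, 1, 1], giving D = diag(3, 1, 3, 2, 1, 1, 1) and L = D - A. The sorted Laplacian eigenvalues are [0, 0.3217, 0.6802, 1, 2.1397, 3.2297, 4.6287]; the algebraic connectivity is the second entry, 0.3217. By the matrix-tree theorem the graph has (1/7) * product of the nonzero eigenvalues = 1 spanning tree.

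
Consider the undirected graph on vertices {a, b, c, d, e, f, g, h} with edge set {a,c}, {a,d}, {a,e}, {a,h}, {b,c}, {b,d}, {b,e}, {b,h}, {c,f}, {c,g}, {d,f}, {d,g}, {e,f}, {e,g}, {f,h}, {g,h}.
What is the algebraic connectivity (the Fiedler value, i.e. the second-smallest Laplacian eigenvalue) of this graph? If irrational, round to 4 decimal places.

With the vertex order [a, b, c, d, e, f, g, h], the degrees are [4, 4, 4, 4, 4, 4, 4, 4], giving D = diag(4, 4, 4, 4, 4, 4, 4, 4) and L = D - A. The sorted Laplacian eigenvalues are [0, 4, 4, 4, 4, 4, 4, 8]; the algebraic connectivity is the second entry, 4. There is one zero in the spectrum, matching the 1 component.

4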